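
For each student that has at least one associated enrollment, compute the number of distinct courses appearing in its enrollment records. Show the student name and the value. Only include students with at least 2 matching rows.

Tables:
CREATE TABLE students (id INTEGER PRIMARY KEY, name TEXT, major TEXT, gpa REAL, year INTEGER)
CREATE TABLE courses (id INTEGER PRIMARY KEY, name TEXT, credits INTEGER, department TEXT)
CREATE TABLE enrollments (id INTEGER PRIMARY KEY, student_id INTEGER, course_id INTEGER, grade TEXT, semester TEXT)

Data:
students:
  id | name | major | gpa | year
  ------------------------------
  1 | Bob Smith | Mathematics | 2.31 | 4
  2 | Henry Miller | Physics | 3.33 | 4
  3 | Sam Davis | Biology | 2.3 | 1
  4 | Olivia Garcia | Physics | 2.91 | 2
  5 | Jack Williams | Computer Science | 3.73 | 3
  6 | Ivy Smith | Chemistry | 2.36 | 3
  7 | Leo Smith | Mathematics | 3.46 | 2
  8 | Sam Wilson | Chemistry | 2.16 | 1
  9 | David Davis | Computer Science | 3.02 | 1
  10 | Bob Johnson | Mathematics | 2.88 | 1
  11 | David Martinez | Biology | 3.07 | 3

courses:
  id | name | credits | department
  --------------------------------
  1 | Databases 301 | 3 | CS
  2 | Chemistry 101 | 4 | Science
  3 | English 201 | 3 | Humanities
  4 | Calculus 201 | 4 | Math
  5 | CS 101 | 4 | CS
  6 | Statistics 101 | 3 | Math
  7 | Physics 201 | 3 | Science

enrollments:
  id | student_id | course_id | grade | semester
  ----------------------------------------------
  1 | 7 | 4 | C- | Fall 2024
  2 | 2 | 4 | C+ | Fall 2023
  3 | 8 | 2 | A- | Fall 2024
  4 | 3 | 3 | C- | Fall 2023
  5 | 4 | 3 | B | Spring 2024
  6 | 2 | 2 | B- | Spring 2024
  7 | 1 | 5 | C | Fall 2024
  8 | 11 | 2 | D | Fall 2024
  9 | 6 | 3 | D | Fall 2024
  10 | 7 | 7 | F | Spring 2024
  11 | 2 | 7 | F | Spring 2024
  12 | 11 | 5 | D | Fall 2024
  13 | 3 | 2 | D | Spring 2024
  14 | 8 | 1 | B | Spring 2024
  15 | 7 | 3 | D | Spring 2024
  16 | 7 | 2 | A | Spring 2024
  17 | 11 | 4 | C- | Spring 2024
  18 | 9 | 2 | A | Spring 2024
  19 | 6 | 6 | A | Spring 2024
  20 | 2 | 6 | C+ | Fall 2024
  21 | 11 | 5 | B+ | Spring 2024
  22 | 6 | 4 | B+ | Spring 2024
SELECT p.name, COUNT(DISTINCT c.course_id) AS distinct_course_count FROM enrollments c JOIN students p ON c.student_id = p.id GROUP BY p.id, p.name HAVING COUNT(*) >= 2

Execution result:
name | distinct_course_count
Henry Miller | 4
Sam Davis | 2
Ivy Smith | 3
Leo Smith | 4
Sam Wilson | 2
David Martinez | 3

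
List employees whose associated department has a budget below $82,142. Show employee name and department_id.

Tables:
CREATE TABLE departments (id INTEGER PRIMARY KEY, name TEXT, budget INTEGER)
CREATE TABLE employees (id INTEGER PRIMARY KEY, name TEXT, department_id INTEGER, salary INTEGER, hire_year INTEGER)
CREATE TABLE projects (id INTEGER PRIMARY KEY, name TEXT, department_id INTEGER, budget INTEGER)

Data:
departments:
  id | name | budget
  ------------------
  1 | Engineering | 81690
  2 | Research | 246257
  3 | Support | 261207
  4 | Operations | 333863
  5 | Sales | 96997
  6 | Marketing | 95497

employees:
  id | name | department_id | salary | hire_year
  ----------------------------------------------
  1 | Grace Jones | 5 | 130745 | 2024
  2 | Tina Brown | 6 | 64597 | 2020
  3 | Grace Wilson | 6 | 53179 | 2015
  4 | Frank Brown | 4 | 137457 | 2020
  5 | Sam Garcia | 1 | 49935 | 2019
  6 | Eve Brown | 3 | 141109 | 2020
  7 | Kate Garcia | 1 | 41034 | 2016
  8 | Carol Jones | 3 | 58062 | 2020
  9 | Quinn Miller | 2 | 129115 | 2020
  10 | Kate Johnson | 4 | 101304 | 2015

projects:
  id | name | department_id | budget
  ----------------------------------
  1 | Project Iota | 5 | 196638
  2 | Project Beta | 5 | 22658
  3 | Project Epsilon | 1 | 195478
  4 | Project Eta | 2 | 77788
SELECT name, department_id FROM employees WHERE department_id IN (SELECT id FROM departments WHERE budget < 82142)

Execution result:
name | department_id
Sam Garcia | 1
Kate Garcia | 1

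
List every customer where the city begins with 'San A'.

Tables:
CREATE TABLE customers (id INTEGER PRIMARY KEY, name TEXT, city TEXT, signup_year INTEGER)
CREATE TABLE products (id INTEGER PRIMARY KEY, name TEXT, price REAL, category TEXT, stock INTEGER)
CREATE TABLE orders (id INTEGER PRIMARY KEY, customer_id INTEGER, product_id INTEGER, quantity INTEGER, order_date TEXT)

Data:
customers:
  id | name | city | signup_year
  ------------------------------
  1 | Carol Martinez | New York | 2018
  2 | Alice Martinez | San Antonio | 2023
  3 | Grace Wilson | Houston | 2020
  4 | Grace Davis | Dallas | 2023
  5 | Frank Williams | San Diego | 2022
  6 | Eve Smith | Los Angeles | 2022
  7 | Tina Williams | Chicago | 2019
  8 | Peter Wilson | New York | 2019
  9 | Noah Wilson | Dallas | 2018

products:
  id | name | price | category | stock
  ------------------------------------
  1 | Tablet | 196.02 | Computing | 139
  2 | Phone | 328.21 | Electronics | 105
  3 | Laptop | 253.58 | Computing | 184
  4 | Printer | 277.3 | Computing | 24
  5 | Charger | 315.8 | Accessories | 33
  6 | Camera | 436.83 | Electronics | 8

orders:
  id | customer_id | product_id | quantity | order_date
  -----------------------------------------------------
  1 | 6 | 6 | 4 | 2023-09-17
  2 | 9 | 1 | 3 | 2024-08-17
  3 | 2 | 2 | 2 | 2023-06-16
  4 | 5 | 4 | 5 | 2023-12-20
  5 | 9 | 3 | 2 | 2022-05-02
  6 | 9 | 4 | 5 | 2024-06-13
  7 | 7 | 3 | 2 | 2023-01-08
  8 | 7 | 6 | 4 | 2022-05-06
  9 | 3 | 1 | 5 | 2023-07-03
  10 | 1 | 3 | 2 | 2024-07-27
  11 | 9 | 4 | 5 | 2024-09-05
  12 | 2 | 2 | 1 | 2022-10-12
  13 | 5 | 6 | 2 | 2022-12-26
SELECT name, city FROM customers WHERE city LIKE 'San A%'

Execution result:
name | city
Alice Martinez | San Antonio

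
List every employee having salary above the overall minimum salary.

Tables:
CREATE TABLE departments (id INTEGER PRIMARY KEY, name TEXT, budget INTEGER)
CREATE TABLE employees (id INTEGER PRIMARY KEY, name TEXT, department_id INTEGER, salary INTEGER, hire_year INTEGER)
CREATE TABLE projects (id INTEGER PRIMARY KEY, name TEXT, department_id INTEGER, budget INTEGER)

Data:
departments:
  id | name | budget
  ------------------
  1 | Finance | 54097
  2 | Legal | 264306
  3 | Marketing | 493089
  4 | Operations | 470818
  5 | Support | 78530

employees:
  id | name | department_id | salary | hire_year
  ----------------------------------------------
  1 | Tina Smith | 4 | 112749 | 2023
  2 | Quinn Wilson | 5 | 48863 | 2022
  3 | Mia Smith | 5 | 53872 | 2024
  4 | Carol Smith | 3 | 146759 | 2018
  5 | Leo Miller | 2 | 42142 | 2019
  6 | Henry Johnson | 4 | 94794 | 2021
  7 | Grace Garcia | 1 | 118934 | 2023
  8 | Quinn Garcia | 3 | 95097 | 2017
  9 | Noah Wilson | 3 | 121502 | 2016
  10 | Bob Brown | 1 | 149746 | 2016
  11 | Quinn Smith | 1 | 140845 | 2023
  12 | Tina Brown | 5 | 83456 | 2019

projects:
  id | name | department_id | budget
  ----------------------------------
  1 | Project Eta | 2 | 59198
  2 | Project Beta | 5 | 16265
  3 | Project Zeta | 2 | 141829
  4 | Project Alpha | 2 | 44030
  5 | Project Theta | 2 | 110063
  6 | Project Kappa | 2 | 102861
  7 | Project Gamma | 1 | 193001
SELECT name, salary FROM employees WHERE salary > (SELECT MIN(salary) FROM employees)

Execution result:
name | salary
Tina Smith | 112749
Quinn Wilson | 48863
Mia Smith | 53872
Carol Smith | 146759
Henry Johnson | 94794
Grace Garcia | 118934
Quinn Garcia | 95097
Noah Wilson | 121502
Bob Brown | 149746
Quinn Smith | 140845
Tina Brown | 83456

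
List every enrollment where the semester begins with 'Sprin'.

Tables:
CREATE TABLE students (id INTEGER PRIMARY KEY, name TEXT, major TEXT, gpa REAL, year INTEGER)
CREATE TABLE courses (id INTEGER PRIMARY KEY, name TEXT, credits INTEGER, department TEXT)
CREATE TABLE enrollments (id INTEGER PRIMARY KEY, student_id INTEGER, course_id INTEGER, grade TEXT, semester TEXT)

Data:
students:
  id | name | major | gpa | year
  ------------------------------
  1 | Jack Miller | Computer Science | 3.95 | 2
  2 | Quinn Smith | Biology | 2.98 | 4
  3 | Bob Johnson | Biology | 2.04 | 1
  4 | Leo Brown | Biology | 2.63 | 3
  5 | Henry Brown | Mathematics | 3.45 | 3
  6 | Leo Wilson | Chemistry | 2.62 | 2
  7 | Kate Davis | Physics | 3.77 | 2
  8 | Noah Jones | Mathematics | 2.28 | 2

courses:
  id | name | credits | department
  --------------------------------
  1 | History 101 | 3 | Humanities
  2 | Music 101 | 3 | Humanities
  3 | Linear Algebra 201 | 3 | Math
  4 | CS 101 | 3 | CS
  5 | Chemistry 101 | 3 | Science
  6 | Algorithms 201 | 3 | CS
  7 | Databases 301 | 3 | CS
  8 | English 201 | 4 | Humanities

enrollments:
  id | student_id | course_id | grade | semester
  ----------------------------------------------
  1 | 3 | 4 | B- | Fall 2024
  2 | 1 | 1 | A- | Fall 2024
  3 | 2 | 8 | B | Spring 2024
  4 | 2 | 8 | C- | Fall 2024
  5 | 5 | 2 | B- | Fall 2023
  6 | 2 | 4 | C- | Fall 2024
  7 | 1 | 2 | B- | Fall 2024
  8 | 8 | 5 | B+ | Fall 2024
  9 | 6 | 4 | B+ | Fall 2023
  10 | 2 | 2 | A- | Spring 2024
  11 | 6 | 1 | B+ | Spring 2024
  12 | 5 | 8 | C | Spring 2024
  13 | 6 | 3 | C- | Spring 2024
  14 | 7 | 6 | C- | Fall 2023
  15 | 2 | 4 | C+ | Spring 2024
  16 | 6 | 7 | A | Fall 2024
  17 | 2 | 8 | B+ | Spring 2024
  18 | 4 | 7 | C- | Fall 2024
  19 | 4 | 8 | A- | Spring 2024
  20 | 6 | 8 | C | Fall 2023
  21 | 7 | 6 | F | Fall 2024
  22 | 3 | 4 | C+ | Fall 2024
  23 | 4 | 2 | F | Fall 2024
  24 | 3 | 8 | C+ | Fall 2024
SELECT id, semester FROM enrollments WHERE semester LIKE 'Sprin%'

Execution result:
id | semester
3 | Spring 2024
10 | Spring 2024
11 | Spring 2024
12 | Spring 2024
13 | Spring 2024
15 | Spring 2024
17 | Spring 2024
19 | Spring 2024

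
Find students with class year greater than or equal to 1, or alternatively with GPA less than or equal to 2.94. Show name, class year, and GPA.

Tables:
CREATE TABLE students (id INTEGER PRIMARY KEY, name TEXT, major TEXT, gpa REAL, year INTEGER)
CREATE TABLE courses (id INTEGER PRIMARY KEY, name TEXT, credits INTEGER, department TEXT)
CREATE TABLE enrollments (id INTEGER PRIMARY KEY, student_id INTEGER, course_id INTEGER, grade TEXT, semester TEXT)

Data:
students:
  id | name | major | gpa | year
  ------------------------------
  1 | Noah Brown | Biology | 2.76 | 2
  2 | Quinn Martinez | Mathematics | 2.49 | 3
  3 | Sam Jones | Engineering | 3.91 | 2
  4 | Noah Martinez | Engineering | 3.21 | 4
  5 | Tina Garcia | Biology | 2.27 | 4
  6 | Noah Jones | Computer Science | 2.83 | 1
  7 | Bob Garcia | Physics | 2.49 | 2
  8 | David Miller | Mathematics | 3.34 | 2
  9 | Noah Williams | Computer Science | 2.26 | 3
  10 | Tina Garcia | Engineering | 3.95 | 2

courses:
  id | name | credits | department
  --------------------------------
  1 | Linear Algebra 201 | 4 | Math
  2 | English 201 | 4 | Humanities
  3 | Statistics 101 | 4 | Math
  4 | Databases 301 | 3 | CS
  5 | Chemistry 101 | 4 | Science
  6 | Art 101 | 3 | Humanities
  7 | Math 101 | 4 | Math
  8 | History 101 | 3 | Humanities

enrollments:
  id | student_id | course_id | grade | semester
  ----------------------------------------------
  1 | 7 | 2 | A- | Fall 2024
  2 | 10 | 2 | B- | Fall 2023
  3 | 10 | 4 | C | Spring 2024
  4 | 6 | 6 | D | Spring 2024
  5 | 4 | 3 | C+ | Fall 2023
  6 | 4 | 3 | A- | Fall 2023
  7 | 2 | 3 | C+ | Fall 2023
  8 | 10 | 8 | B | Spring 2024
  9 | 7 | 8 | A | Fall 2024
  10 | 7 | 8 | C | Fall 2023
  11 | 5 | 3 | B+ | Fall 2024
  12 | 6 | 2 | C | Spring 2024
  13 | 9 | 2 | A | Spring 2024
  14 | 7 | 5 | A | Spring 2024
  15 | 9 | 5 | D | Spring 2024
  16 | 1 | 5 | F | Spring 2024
SELECT name, year, gpa FROM students WHERE year >= 1 OR gpa <= 2.94

Execution result:
name | year | gpa
Noah Brown | 2 | 2.76
Quinn Martinez | 3 | 2.49
Sam Jones | 2 | 3.91
Noah Martinez | 4 | 3.21
Tina Garcia | 4 | 2.27
Noah Jones | 1 | 2.83
Bob Garcia | 2 | 2.49
David Miller | 2 | 3.34
Noah Williams | 3 | 2.26
Tina Garcia | 2 | 3.95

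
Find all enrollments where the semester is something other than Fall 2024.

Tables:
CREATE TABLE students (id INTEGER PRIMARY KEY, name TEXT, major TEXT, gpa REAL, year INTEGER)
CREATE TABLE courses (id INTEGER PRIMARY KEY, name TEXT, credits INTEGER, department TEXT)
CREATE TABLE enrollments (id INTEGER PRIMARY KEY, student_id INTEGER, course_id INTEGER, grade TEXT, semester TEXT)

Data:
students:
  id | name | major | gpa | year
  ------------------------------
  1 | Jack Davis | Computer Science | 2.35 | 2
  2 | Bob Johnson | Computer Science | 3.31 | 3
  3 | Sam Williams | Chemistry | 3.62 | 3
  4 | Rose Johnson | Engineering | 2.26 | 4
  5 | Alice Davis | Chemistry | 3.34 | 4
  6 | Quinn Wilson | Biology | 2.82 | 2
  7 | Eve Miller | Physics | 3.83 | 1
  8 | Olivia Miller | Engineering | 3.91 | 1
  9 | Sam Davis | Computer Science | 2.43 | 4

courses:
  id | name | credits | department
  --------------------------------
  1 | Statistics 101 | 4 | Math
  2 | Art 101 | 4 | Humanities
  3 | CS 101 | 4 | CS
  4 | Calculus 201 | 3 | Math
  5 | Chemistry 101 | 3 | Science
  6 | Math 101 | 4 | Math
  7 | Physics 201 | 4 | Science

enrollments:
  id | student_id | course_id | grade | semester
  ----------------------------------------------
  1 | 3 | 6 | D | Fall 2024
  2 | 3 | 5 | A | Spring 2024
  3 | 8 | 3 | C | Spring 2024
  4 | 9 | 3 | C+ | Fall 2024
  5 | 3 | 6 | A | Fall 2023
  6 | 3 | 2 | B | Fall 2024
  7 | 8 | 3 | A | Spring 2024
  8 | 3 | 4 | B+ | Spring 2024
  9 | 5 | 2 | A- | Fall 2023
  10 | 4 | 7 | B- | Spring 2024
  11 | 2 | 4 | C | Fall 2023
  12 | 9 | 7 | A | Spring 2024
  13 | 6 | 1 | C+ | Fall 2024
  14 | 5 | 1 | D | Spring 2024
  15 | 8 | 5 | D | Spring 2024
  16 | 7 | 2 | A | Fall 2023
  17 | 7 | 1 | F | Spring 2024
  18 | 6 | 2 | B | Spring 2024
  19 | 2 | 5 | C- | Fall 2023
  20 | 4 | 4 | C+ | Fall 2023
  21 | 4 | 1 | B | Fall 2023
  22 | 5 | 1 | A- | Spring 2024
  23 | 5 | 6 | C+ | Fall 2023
SELECT id, semester FROM enrollments WHERE semester <> 'Fall 2024'

Execution result:
id | semester
2 | Spring 2024
3 | Spring 2024
5 | Fall 2023
7 | Spring 2024
8 | Spring 2024
9 | Fall 2023
10 | Spring 2024
11 | Fall 2023
12 | Spring 2024
14 | Spring 2024
15 | Spring 2024
16 | Fall 2023
17 | Spring 2024
18 | Spring 2024
19 | Fall 2023
20 | Fall 2023
21 | Fall 2023
22 | Spring 2024
23 | Fall 2023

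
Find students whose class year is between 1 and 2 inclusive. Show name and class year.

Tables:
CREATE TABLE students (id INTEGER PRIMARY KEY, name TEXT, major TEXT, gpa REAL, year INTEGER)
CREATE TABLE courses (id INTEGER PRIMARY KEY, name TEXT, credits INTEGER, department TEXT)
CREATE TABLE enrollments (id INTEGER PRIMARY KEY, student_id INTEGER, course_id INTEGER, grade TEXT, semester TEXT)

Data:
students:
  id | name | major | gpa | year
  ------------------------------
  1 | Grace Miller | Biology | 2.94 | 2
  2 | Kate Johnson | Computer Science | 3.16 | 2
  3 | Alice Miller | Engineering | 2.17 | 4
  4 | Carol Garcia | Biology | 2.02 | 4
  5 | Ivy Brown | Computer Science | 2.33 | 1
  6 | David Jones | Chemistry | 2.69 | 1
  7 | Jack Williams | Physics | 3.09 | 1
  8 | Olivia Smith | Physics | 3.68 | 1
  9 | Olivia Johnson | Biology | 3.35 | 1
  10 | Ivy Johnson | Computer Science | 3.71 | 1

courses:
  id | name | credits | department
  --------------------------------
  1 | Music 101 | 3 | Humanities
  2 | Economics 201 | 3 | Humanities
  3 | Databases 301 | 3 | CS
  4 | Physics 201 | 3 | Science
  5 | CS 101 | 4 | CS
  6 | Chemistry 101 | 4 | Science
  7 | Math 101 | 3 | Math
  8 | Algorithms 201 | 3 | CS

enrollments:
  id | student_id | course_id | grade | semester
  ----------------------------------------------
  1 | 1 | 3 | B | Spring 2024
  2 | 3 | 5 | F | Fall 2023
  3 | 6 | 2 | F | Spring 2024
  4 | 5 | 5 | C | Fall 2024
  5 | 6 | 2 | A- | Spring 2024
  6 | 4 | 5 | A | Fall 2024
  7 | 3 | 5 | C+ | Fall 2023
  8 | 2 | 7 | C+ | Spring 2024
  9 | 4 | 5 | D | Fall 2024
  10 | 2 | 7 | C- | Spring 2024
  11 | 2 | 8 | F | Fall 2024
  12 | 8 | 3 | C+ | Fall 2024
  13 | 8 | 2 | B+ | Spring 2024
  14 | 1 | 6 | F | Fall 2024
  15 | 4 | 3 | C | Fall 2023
SELECT name, year FROM students WHERE year BETWEEN 1 AND 2

Execution result:
name | year
Grace Miller | 2
Kate Johnson | 2
Ivy Brown | 1
David Jones | 1
Jack Williams | 1
Olivia Smith | 1
Olivia Johnson | 1
Ivy Johnson | 1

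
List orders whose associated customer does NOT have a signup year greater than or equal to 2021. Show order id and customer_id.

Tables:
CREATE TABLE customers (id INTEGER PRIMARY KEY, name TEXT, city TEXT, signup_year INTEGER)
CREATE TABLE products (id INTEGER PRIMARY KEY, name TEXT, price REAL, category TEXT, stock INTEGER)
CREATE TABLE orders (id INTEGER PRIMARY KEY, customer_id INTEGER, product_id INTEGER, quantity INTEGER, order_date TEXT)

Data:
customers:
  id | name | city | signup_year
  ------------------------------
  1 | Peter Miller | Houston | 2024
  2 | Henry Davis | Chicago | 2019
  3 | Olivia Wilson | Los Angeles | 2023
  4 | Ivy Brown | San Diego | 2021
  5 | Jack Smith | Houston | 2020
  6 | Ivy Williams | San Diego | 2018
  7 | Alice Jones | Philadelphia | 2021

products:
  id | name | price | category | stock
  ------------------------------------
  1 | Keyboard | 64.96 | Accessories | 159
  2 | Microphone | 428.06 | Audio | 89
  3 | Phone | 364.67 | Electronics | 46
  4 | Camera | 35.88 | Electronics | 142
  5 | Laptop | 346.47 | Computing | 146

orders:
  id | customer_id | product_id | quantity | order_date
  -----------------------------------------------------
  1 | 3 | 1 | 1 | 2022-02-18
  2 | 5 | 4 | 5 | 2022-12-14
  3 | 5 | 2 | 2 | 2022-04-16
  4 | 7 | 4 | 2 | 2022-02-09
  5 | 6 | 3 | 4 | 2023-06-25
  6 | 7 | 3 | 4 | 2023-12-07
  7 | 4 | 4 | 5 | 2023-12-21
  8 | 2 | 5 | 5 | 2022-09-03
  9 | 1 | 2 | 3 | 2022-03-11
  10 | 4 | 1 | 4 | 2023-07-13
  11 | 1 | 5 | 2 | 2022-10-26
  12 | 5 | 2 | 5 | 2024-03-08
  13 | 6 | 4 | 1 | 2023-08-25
SELECT id, customer_id FROM orders WHERE customer_id NOT IN (SELECT id FROM customers WHERE signup_year >= 2021)

Execution result:
id | customer_id
2 | 5
3 | 5
5 | 6
8 | 2
12 | 5
13 | 6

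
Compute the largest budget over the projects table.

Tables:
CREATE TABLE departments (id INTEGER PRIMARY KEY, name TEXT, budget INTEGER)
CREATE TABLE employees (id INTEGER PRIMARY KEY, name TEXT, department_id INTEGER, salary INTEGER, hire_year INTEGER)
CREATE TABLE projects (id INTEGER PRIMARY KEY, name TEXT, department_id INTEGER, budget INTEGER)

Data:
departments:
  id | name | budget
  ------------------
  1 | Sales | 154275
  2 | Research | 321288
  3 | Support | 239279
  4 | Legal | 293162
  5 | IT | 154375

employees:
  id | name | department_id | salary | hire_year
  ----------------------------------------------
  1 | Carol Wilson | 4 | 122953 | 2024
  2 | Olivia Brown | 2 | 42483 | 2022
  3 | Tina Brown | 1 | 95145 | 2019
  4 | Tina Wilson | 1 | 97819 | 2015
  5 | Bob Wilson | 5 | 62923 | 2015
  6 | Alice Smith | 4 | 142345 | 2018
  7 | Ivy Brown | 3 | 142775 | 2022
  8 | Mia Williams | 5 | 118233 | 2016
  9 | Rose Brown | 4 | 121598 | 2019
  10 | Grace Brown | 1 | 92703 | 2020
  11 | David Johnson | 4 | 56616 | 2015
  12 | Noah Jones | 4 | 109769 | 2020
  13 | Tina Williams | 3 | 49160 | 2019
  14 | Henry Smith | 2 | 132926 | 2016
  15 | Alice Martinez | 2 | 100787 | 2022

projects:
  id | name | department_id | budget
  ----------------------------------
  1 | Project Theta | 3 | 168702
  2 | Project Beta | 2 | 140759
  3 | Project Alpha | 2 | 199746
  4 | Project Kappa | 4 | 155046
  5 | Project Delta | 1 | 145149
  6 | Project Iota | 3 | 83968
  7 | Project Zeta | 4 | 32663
SELECT MAX(budget) FROM projects

Execution result:
199746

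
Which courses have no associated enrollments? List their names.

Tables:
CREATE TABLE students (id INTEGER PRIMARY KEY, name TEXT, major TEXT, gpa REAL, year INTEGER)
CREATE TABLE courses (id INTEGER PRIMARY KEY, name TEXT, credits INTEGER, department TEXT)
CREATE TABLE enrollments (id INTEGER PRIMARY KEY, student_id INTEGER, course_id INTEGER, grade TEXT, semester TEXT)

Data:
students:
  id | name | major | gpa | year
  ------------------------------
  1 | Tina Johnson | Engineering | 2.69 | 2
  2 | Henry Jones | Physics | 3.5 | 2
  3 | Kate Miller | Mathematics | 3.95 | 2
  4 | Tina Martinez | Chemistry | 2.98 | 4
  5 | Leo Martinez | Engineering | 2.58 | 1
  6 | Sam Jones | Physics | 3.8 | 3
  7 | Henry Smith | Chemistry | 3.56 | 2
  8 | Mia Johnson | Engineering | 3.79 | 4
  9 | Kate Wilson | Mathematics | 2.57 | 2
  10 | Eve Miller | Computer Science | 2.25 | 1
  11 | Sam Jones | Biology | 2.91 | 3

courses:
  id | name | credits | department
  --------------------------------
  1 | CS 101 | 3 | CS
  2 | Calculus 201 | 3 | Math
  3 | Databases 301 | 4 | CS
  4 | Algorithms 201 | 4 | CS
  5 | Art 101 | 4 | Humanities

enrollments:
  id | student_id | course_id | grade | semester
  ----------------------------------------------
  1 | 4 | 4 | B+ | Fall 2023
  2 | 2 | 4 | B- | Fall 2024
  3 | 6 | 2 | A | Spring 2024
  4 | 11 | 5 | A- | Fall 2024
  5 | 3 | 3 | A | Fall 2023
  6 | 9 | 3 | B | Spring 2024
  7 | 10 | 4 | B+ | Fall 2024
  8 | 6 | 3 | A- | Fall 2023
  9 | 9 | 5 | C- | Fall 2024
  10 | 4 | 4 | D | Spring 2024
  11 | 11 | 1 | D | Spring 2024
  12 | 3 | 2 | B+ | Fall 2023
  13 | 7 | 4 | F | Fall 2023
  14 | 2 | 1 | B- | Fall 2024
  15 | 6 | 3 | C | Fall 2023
SELECT p.name FROM courses p LEFT JOIN enrollments c ON c.course_id = p.id WHERE c.id IS NULL

Execution result:
(no rows)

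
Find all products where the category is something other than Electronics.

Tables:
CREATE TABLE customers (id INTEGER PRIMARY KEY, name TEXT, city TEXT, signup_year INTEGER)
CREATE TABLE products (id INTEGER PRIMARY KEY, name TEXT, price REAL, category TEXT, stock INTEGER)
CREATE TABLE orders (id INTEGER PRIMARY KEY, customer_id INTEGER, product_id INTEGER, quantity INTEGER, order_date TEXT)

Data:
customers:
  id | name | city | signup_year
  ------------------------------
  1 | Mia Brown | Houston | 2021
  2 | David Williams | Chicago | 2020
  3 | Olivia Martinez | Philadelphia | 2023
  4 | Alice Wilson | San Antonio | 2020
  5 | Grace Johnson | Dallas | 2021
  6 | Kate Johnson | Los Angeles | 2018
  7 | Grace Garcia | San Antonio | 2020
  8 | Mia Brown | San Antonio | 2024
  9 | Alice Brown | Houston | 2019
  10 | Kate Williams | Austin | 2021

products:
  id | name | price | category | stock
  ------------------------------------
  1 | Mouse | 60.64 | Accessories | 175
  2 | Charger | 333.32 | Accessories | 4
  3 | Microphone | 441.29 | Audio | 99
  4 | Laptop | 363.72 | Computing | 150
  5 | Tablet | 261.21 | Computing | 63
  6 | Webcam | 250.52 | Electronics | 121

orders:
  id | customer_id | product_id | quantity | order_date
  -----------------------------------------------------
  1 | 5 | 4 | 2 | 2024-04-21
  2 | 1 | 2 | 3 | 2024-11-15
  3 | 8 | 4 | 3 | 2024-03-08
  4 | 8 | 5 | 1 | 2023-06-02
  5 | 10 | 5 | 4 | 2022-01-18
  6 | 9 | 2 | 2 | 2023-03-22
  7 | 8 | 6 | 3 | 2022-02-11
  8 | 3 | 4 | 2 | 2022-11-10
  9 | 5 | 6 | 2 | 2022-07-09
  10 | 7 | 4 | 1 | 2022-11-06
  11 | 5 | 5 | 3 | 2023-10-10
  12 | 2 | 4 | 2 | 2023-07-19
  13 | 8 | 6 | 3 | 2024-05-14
SELECT name, category FROM products WHERE category <> 'Electronics'

Execution result:
name | category
Mouse | Accessories
Charger | Accessories
Microphone | Audio
Laptop | Computing
Tablet | Computing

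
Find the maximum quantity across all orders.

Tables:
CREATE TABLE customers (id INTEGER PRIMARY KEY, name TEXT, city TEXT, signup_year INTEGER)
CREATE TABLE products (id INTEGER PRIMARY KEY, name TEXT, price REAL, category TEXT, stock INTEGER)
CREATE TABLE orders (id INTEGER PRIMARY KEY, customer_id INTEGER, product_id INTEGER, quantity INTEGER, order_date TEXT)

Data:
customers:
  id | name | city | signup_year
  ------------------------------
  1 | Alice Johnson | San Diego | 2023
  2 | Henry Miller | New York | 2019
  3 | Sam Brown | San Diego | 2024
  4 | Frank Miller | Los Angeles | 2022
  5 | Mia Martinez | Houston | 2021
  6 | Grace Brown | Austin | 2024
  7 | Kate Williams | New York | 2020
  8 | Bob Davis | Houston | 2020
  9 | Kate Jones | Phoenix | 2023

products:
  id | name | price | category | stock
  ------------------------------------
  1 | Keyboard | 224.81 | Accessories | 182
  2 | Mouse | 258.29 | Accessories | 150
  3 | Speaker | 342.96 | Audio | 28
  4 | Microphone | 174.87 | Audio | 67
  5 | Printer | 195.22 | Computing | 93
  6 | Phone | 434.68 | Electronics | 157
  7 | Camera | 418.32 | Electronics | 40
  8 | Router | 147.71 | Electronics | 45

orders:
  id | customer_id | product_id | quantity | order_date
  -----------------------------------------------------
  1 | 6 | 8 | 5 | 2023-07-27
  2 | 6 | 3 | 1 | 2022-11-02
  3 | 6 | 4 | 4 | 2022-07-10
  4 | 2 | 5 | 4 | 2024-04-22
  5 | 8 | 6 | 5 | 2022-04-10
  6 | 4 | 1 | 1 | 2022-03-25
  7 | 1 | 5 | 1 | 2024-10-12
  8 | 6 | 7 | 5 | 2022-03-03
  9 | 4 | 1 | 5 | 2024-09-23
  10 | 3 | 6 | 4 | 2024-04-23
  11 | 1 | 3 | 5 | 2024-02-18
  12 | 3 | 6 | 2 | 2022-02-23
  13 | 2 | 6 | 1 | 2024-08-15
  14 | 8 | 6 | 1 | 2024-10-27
SELECT MAX(quantity) FROM orders

Execution result:
5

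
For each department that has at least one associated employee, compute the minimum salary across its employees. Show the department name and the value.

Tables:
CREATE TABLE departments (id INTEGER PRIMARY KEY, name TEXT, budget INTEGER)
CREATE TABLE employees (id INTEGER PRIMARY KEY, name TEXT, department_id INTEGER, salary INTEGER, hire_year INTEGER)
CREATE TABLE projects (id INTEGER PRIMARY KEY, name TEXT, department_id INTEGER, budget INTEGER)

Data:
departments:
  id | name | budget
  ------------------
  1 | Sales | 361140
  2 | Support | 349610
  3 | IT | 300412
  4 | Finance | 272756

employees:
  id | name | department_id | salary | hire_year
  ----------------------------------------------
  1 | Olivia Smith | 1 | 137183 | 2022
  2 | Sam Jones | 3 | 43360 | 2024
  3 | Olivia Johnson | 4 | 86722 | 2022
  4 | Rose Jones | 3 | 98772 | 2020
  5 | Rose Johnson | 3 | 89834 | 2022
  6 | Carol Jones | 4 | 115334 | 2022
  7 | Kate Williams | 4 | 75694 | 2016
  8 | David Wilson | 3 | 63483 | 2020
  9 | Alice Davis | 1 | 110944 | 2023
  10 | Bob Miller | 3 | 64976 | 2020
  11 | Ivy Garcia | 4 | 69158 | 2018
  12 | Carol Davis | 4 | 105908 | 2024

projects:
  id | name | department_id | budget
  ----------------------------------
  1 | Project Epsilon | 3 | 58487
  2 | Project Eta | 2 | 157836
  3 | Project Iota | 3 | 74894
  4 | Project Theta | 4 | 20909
SELECT p.name, MIN(c.salary) AS min_salary FROM employees c JOIN departments p ON c.department_id = p.id GROUP BY p.id, p.name

Execution result:
name | min_salary
Sales | 110944
IT | 43360
Finance | 69158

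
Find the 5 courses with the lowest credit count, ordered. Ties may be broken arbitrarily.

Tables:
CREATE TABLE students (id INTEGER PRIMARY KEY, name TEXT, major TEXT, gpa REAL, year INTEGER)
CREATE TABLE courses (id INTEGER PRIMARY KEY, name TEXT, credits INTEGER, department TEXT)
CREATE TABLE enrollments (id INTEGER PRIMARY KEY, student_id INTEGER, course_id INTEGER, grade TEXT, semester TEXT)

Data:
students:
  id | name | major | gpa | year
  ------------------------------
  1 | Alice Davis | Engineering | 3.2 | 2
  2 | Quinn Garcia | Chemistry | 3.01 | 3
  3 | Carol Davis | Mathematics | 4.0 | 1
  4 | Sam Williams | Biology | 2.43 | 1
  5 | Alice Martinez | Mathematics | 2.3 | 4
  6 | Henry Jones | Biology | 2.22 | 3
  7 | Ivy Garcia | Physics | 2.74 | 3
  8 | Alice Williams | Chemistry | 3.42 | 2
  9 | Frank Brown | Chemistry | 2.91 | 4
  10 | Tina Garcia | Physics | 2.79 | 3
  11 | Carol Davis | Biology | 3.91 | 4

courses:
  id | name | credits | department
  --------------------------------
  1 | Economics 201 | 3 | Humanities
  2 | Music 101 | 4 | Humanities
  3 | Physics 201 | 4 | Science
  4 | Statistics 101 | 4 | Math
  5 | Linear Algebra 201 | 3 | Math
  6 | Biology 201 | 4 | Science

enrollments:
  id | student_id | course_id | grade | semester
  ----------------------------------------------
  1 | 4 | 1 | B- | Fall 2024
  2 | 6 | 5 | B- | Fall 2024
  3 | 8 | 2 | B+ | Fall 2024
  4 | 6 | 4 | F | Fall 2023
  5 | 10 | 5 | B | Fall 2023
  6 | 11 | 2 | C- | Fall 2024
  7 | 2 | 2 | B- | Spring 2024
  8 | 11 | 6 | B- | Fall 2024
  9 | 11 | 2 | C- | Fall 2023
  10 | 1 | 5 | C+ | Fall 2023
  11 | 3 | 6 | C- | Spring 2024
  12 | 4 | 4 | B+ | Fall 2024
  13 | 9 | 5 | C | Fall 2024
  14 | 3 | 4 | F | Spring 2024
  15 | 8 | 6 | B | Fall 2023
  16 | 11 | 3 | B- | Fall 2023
SELECT name, credits FROM courses ORDER BY credits ASC LIMIT 5

Execution result:
name | credits
Economics 201 | 3
Linear Algebra 201 | 3
Music 101 | 4
Physics 201 | 4
Statistics 101 | 4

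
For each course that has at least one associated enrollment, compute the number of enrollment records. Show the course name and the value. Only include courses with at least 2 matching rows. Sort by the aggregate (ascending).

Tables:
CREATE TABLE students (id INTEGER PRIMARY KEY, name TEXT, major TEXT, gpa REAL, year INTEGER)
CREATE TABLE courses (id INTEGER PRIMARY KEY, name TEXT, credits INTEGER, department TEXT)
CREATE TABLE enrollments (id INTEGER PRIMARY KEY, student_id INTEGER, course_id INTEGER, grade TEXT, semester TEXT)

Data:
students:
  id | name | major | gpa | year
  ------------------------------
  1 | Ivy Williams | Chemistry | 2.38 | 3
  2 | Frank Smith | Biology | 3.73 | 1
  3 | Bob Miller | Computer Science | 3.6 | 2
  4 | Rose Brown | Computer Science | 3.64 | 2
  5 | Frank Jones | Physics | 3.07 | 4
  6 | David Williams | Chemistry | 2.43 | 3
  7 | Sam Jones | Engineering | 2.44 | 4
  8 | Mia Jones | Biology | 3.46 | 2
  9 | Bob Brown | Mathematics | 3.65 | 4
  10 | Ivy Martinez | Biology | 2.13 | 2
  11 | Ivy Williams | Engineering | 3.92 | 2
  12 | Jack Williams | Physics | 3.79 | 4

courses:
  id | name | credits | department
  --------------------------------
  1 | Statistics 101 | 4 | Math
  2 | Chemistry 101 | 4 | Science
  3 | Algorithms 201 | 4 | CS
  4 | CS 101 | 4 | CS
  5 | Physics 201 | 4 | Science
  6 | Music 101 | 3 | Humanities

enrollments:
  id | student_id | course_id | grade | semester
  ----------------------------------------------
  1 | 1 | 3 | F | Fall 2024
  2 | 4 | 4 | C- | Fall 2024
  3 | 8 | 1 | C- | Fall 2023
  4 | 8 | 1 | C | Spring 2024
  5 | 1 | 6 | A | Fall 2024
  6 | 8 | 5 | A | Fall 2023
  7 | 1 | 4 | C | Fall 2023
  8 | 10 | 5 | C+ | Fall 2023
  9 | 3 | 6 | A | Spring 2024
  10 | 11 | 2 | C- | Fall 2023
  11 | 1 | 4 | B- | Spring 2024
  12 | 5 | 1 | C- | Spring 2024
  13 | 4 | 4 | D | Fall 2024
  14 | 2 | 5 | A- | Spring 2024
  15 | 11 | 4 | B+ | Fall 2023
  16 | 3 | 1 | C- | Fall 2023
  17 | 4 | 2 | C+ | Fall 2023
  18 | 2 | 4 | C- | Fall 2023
SELECT p.name, COUNT(*) AS n FROM enrollments c JOIN courses p ON c.course_id = p.id GROUP BY p.id, p.name HAVING COUNT(*) >= 2 ORDER BY n ASC

Execution result:
name | n
Chemistry 101 | 2
Music 101 | 2
Physics 201 | 3
Statistics 101 | 4
CS 101 | 6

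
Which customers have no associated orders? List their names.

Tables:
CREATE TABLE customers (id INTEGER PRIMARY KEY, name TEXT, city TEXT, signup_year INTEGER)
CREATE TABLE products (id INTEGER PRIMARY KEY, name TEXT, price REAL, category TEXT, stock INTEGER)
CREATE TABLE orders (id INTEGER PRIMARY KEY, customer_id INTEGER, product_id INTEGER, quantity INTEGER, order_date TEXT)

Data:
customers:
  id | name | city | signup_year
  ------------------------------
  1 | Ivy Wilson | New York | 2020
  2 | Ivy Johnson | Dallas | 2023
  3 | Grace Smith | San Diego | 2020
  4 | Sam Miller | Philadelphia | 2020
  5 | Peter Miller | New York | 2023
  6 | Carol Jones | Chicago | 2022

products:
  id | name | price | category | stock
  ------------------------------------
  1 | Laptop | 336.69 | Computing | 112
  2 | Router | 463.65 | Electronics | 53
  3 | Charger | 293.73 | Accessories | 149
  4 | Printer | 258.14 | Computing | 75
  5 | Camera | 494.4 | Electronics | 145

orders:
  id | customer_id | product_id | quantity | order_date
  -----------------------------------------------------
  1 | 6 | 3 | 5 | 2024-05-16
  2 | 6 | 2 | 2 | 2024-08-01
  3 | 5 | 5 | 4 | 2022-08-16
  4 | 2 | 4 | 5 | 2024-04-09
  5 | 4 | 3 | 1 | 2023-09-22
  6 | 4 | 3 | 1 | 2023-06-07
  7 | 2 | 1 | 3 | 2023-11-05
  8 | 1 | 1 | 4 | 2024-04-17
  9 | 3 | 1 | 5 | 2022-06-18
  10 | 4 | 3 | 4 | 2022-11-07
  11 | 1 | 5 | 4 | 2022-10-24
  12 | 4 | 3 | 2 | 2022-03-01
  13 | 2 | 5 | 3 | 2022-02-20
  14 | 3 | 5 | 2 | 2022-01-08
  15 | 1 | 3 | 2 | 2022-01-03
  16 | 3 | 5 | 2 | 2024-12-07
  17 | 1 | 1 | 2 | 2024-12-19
SELECT p.name FROM customers p LEFT JOIN orders c ON c.customer_id = p.id WHERE c.id IS NULL

Execution result:
(no rows)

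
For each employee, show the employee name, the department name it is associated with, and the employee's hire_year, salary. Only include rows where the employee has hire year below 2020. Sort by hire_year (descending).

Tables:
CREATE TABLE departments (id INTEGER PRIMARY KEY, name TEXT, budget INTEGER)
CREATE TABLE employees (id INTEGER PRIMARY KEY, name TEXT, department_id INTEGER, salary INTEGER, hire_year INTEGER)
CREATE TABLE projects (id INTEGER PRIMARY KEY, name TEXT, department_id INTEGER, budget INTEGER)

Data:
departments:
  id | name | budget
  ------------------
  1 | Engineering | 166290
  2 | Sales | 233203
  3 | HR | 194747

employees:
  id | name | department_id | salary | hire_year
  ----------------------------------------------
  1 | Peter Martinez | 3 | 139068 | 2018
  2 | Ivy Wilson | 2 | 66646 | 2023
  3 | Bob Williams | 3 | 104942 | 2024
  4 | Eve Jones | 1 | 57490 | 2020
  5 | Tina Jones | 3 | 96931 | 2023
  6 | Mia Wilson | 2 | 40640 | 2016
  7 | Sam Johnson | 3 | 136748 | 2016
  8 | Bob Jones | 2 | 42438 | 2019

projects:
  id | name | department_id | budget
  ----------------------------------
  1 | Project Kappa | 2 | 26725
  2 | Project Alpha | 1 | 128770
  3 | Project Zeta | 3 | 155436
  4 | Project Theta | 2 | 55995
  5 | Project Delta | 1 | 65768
SELECT c.name, p.name AS department, c.hire_year, c.salary FROM employees c JOIN departments p ON c.department_id = p.id WHERE c.hire_year < 2020 ORDER BY c.hire_year DESC

Execution result:
name | department | hire_year | salary
Bob Jones | Sales | 2019 | 42438
Peter Martinez | HR | 2018 | 139068
Mia Wilson | Sales | 2016 | 40640
Sam Johnson | HR | 2016 | 136748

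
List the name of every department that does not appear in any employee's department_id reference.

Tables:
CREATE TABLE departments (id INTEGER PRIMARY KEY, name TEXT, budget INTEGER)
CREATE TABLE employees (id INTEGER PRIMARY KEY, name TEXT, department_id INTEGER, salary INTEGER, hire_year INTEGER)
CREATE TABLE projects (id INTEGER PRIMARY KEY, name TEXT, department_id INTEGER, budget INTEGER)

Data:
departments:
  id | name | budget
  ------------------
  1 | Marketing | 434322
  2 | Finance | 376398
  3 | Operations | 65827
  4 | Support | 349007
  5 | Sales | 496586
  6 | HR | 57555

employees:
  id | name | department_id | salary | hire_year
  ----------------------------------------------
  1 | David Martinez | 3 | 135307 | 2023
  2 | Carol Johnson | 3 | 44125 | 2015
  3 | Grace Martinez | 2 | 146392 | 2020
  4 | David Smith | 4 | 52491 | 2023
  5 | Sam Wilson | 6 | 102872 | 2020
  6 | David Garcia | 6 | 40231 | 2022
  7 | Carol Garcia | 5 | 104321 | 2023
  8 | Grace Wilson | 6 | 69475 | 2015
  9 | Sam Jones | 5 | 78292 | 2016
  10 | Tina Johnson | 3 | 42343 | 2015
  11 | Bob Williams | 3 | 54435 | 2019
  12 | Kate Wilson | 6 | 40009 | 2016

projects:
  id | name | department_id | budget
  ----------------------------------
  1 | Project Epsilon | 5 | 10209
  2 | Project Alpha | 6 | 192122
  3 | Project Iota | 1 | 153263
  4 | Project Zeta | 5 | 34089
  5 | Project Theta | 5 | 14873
SELECT p.name FROM departments p LEFT JOIN employees c ON c.department_id = p.id WHERE c.id IS NULL

Execution result:
Marketing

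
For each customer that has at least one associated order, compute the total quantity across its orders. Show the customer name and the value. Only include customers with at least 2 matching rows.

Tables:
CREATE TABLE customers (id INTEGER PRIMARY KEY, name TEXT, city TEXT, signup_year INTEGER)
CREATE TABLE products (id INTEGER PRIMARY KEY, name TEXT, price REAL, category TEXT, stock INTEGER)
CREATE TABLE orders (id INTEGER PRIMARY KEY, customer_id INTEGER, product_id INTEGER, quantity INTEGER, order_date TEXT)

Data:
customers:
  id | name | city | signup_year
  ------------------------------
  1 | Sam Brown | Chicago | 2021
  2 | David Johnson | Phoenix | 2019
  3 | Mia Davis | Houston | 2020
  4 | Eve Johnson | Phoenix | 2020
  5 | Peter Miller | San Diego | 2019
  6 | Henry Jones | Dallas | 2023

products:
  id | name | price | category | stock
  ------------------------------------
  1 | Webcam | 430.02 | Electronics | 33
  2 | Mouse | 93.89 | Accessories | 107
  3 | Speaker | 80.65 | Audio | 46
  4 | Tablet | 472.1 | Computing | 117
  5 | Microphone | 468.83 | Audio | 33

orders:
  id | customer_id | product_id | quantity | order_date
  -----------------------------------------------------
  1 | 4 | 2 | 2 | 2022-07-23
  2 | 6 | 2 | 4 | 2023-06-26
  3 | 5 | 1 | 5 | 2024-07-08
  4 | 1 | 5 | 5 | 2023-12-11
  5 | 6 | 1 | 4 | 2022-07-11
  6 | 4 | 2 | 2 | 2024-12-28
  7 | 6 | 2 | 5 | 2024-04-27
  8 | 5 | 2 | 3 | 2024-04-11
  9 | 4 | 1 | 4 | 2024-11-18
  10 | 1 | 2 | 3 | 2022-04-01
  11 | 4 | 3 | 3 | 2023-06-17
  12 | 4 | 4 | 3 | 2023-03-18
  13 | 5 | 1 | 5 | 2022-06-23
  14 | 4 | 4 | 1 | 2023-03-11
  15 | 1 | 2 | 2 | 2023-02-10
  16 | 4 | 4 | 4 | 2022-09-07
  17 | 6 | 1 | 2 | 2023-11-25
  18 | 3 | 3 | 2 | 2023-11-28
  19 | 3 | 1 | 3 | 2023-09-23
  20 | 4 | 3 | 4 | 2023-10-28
SELECT p.name, SUM(c.quantity) AS sum_quantity FROM orders c JOIN customers p ON c.customer_id = p.id GROUP BY p.id, p.name HAVING COUNT(*) >= 2

Execution result:
name | sum_quantity
Sam Brown | 10
Mia Davis | 5
Eve Johnson | 23
Peter Miller | 13
Henry Jones | 15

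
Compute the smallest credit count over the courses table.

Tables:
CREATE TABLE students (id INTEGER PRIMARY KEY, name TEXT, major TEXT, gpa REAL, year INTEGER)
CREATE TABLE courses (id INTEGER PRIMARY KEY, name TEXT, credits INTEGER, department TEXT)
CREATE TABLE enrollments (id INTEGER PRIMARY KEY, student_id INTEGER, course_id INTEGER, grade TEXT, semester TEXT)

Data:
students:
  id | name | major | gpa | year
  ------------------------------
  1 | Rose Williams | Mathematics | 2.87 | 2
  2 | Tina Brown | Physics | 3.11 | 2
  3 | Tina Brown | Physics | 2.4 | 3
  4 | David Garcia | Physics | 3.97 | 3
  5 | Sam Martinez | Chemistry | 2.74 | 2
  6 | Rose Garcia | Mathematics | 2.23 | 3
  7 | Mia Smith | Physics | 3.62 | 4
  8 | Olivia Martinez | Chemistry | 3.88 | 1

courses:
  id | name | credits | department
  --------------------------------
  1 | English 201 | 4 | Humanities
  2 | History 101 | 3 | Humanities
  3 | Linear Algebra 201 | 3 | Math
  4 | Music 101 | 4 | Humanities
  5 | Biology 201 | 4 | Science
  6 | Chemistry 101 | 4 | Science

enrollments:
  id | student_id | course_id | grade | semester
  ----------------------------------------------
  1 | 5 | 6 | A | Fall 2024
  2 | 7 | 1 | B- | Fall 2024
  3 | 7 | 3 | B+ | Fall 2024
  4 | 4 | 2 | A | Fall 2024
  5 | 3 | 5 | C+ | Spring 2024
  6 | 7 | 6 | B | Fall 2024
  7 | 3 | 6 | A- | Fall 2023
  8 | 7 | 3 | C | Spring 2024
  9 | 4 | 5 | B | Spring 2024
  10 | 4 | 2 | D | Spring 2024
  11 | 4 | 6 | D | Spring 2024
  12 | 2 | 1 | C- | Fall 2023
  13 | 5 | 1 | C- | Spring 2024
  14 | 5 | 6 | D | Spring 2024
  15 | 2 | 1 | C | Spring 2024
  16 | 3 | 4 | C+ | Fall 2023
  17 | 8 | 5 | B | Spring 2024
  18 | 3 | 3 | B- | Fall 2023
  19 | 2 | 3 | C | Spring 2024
SELECT MIN(credits) FROM courses

Execution result:
3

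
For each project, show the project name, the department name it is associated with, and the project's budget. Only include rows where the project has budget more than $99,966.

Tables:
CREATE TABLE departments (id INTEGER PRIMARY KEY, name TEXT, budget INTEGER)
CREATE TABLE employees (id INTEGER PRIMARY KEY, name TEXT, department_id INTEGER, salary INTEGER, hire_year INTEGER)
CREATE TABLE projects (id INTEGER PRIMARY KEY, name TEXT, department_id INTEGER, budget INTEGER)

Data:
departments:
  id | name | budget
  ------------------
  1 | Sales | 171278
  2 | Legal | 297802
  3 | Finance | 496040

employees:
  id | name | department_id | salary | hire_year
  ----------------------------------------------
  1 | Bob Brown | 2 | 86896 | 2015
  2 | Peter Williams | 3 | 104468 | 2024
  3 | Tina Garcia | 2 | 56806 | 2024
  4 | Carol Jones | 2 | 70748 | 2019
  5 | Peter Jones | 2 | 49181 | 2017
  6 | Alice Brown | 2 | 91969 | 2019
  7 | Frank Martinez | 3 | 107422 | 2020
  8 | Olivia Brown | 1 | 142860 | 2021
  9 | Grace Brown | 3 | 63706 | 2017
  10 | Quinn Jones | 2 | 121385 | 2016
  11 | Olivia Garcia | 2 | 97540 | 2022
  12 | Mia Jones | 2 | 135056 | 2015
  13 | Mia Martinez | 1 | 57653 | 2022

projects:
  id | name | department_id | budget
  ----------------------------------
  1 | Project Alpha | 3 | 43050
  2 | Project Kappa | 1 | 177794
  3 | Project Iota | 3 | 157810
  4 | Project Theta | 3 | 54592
SELECT c.name, p.name AS department, c.budget FROM projects c JOIN departments p ON c.department_id = p.id WHERE c.budget > 99966

Execution result:
name | department | budget
Project Kappa | Sales | 177794
Project Iota | Finance | 157810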